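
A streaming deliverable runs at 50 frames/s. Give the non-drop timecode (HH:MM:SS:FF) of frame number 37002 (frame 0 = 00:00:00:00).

00:12:20:02

37002 ÷ 50 = 740 full seconds, remainder 2 frames.
740 s = 0 h 12 min 20 s.
Timecode: 00:12:20:02.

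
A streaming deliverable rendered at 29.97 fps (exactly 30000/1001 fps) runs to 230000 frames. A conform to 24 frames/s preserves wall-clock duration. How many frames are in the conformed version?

Target frames = source frames × (target rate / source rate) = 230000 × (24)/(30000/1001) = 230000 × 1001/1250 = 184184.

184184 frames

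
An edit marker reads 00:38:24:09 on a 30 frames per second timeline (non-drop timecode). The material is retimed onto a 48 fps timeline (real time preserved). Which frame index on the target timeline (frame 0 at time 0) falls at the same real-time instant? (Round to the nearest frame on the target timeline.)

frame 110606

Source frame index: (0×3600 + 38×60 + 24) × 30 + 9 = 69129.
Real time: 69129 / (30) = 23043/10 s.
Target frame: (23043/10) × (48) = 553032/5 ≈ 110606.400 → 110606.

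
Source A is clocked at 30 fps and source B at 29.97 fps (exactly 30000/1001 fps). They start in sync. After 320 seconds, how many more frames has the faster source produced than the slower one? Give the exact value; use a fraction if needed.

A emits 30 × 320 = 9600 frames; B emits 30000/1001 × 320 = 9600000/1001.
Difference = 9600/1001 frames (≈ 9.5904); B is behind A.

9600/1001 frames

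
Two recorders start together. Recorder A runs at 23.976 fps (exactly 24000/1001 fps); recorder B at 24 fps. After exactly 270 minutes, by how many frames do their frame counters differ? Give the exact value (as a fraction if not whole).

270 min = 16200 s.
A emits 24000/1001 × 16200 = 388800000/1001 frames; B emits 24 × 16200 = 388800.
Difference = 388800/1001 frames (≈ 388.4116); B is ahead of A.

388800/1001 frames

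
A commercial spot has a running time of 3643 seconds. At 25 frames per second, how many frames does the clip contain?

Frames = 3643 × 25 = 91075.

91075 frames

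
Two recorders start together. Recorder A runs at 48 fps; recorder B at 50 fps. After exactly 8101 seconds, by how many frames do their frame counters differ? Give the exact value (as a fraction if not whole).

A emits 48 × 8101 = 388848 frames; B emits 50 × 8101 = 405050.
Difference = 16202 frames; B is ahead of A.

16202 frames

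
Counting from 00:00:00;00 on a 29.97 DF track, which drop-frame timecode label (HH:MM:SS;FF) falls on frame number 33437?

Each 10-minute DF block holds 10 × 60 × 30 − 9 × 2 = 17982 frames. 33437 ÷ 17982 → 1 full block, remainder 15455.
Within the partial block the first minute is 1800 frames and each further minute 1798, so 8 further minute boundaries passed. Total skipped labels = 18 × 1 + 2 × 8 = 34.
Non-drop label index = 33437 + 34 = 33471; at 30 labels/s that is 00:18:35:21, i.e. DF 00:18:35;21.

00:18:35;21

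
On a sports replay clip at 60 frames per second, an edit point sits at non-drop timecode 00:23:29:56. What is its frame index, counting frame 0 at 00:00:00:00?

84596

Total seconds to the label: (0 × 3600 + 23 × 60 + 29) = 1409.
Frame index = 1409 × 60 + 56 = 84596.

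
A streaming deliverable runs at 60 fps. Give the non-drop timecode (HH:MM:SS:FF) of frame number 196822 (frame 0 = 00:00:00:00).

00:54:40:22

196822 ÷ 60 = 3280 full seconds, remainder 22 frames.
3280 s = 0 h 54 min 40 s.
Timecode: 00:54:40:22.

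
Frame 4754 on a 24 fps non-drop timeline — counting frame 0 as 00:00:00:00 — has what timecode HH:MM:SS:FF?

00:03:18:02

4754 ÷ 24 = 198 full seconds, remainder 2 frames.
198 s = 0 h 3 min 18 s.
Timecode: 00:03:18:02.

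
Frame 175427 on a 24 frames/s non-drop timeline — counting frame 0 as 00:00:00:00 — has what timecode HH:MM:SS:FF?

02:01:49:11

175427 ÷ 24 = 7309 full seconds, remainder 11 frames.
7309 s = 2 h 1 min 49 s.
Timecode: 02:01:49:11.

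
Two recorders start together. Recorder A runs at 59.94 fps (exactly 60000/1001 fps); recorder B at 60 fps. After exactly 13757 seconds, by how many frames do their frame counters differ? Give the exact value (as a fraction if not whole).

A emits 60000/1001 × 13757 = 825420000/1001 frames; B emits 60 × 13757 = 825420.
Difference = 825420/1001 frames (≈ 824.5954); B is ahead of A.

825420/1001 frames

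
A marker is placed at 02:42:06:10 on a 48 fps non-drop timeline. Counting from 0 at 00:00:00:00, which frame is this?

466858

Total seconds to the label: (2 × 3600 + 42 × 60 + 6) = 9726.
Frame index = 9726 × 48 + 10 = 466858.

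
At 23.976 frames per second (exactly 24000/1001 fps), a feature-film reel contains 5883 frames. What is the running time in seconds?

245.370125 seconds

Running time = 5883 / (24000/1001) = 245.370125 s.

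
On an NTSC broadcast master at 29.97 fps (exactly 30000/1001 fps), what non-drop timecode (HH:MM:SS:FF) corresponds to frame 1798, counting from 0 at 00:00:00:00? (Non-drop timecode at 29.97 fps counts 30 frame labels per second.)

00:00:59:28

1798 ÷ 30 = 59 full seconds, remainder 28 frames.
59 s = 0 h 0 min 59 s.
Timecode: 00:00:59:28.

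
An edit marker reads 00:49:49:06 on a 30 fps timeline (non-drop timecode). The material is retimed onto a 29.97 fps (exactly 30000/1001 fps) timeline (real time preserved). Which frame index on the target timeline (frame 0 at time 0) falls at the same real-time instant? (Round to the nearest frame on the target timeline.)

Source frame index: (0×3600 + 49×60 + 49) × 30 + 6 = 89676.
Real time: 89676 / (30) = 14946/5 s.
Target frame: (14946/5) × (30000/1001) = 89676000/1001 ≈ 89586.414 → 89586.

frame 89586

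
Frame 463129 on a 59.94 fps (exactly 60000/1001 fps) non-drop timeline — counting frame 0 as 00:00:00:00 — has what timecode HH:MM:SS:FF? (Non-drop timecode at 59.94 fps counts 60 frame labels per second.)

463129 ÷ 60 = 7718 full seconds, remainder 49 frames.
7718 s = 2 h 8 min 38 s.
Timecode: 02:08:38:49.

02:08:38:49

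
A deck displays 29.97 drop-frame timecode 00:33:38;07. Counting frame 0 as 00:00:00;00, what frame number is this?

60487

As if non-drop at 30 labels/s: (0 × 3600 + 33 × 60 + 38) × 30 + 7 = 60547.
Minute boundaries passed: 33; those not divisible by 10: 33 − 3 = 30; dropped labels = 2 × 30 = 60.
Actual frame index = 60547 − 60 = 60487.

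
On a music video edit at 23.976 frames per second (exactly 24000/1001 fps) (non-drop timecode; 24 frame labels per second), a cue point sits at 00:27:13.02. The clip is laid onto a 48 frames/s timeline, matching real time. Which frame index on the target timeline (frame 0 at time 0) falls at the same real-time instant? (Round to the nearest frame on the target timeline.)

Source frame index: (0×3600 + 27×60 + 13) × 24 + 2 = 39194.
Real time: 39194 / (24000/1001) = 19616597/12000 s.
Target frame: (19616597/12000) × (48) = 19616597/250 ≈ 78466.388 → 78466.

frame 78466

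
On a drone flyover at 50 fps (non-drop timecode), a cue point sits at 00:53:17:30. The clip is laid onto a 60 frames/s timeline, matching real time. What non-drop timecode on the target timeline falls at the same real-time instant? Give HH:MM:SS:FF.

00:53:17:36

Source frame index: (0×3600 + 53×60 + 17) × 50 + 30 = 159880.
Real time: 159880 / (50) = 15988/5 s.
Target frame: (15988/5) × (60) = 191856.
At 60 labels/s: frame 191856 → 00:53:17:36.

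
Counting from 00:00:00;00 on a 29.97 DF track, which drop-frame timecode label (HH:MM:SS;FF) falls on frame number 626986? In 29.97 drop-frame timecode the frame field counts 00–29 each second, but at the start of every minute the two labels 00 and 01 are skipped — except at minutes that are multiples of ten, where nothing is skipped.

Each 10-minute DF block holds 10 × 60 × 30 − 9 × 2 = 17982 frames. 626986 ÷ 17982 → 34 full blocks, remainder 15598.
Within the partial block the first minute is 1800 frames and each further minute 1798, so 8 further minute boundaries passed. Total skipped labels = 18 × 34 + 2 × 8 = 628.
Non-drop label index = 626986 + 628 = 627614; at 30 labels/s that is 05:48:40:14, i.e. DF 05:48:40;14.

05:48:40;14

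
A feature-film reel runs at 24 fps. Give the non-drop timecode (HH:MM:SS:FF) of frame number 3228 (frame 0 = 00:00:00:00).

3228 ÷ 24 = 134 full seconds, remainder 12 frames.
134 s = 0 h 2 min 14 s.
Timecode: 00:02:14:12.

00:02:14:12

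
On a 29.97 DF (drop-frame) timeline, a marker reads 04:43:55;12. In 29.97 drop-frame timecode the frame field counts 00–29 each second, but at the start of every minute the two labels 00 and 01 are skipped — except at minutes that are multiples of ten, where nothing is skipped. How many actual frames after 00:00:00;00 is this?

510552

Complete 10-minute blocks: 28, each 17982 frames → 503496.
Remaining 3 whole minutes in the current block: 1800 + 2 × 1798 = 5396 frames.
Within the current minute: 55 × 30 + 12 − 2 = 1660 (labels ;00/;01 skipped at this minute). Total = 503496 + 5396 + 1660 = 510552.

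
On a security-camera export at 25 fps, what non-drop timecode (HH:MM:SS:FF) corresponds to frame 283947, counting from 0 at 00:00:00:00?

03:09:17:22

283947 ÷ 25 = 11357 full seconds, remainder 22 frames.
11357 s = 3 h 9 min 17 s.
Timecode: 03:09:17:22.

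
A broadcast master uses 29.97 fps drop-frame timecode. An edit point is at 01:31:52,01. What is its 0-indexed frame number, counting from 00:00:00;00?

As if non-drop at 30 labels/s: (1 × 3600 + 31 × 60 + 52) × 30 + 1 = 165361.
Minute boundaries passed: 91; those not divisible by 10: 91 − 9 = 82; dropped labels = 2 × 82 = 164.
Actual frame index = 165361 − 164 = 165197.

165197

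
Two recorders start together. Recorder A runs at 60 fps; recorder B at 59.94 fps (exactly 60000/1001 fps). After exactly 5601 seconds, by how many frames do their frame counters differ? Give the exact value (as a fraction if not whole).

A emits 60 × 5601 = 336060 frames; B emits 60000/1001 × 5601 = 336060000/1001.
Difference = 336060/1001 frames (≈ 335.7243); B is behind A.

336060/1001 frames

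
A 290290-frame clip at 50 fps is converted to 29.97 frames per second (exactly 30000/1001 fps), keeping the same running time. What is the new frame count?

174000 frames

Target frames = source frames × (target rate / source rate) = 290290 × (30000/1001)/(50) = 290290 × 600/1001 = 174000.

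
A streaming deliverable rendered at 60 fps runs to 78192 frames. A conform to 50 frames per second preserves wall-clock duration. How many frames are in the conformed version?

Target frames = source frames × (target rate / source rate) = 78192 × (50)/(60) = 78192 × 5/6 = 65160.

65160 frames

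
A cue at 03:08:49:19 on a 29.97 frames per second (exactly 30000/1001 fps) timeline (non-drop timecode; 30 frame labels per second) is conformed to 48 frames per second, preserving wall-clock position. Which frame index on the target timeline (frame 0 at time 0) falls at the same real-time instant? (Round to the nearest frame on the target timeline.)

frame 544366

Source frame index: (3×3600 + 8×60 + 49) × 30 + 19 = 339889.
Real time: 339889 / (30000/1001) = 340228889/30000 s.
Target frame: (340228889/30000) × (48) = 340228889/625 ≈ 544366.222 → 544366.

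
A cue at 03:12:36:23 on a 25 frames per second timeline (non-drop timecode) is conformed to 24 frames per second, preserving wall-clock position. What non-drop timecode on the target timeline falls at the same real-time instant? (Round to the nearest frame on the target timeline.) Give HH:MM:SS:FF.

Source frame index: (3×3600 + 12×60 + 36) × 25 + 23 = 288923.
Real time: 288923 / (25) = 288923/25 s.
Target frame: (288923/25) × (24) = 6934152/25 ≈ 277366.080 → 277366.
At 24 labels/s: frame 277366 → 03:12:36:22.

03:12:36:22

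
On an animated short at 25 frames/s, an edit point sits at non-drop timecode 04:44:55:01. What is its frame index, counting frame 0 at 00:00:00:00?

Total seconds to the label: (4 × 3600 + 44 × 60 + 55) = 17095.
Frame index = 17095 × 25 + 1 = 427376.

frame 427376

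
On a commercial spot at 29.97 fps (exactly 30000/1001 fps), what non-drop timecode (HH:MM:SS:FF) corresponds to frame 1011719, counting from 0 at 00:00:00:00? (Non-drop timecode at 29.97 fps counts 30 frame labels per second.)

09:22:03:29

1011719 ÷ 30 = 33723 full seconds, remainder 29 frames.
33723 s = 9 h 22 min 3 s.
Timecode: 09:22:03:29.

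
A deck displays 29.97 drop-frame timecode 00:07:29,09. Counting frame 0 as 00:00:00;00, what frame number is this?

13465

Complete 10-minute blocks: 0, each 17982 frames → 0.
Remaining 7 whole minutes in the current block: 1800 + 6 × 1798 = 12588 frames.
Within the current minute: 29 × 30 + 9 − 2 = 877 (labels ;00/;01 skipped at this minute). Total = 0 + 12588 + 877 = 13465.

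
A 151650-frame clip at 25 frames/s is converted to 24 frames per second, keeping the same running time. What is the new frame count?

145584 frames

Target frames = source frames × (target rate / source rate) = 151650 × (24)/(25) = 151650 × 24/25 = 145584.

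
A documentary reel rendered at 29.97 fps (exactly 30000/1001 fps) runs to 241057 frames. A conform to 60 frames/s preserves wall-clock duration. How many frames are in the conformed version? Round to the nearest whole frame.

482596 frames

Frames at target rate = 241057 × (60) / (30000/1001) = 241298057/500 ≈ 482596.114.
Nearest whole frame: 482596.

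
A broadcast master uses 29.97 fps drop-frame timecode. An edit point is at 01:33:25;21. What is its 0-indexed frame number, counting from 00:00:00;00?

As if non-drop at 30 labels/s: (1 × 3600 + 33 × 60 + 25) × 30 + 21 = 168171.
Minute boundaries passed: 93; those not divisible by 10: 93 − 9 = 84; dropped labels = 2 × 84 = 168.
Actual frame index = 168171 − 168 = 168003.

168003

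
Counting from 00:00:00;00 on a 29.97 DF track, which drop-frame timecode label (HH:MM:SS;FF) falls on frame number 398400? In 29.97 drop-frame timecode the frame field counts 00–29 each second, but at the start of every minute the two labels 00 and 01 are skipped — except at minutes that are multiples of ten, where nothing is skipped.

03:41:33;08

Ten DF minutes hold 17982 frames, so frame 398400 lies in block 22 (frames 395604–413585) with 2796 frames into that block.
The block's first minute is 1800 frames and the rest 1798 each; 2796 frames reaches minute 1, so 22 × 18 + 1 × 2 = 398 labels have been skipped so far.
Adding those back, label number 398400 + 398 = 398798 at 30 labels/s is 13293 s + 8 f = 3 h 41 min 33 s frame 8, i.e. 03:41:33;08.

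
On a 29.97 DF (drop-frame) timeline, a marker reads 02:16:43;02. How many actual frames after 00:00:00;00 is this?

As if non-drop at 30 labels/s: (2 × 3600 + 16 × 60 + 43) × 30 + 2 = 246092.
Minute boundaries passed: 136; those not divisible by 10: 136 − 13 = 123; dropped labels = 2 × 123 = 246.
Actual frame index = 246092 − 246 = 245846.

245846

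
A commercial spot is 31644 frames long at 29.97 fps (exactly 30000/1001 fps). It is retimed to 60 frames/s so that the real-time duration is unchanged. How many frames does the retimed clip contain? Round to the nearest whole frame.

Frames at target rate = 31644 × (60) / (30000/1001) = 7918911/125 ≈ 63351.288.
Nearest whole frame: 63351.

63351 frames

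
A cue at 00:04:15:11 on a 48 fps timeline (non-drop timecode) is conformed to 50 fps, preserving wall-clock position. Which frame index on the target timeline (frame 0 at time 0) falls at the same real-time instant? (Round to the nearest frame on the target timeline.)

Source frame index: (0×3600 + 4×60 + 15) × 48 + 11 = 12251.
Real time: 12251 / (48) = 12251/48 s.
Target frame: (12251/48) × (50) = 306275/24 ≈ 12761.458 → 12761.

frame 12761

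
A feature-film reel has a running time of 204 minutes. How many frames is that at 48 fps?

204 min = 12240 s.
Frames = 12240 × 48 = 587520.

587520 frames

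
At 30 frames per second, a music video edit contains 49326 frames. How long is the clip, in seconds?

Running time = 49326 / (30) = 1644.2 s.

1644.2 seconds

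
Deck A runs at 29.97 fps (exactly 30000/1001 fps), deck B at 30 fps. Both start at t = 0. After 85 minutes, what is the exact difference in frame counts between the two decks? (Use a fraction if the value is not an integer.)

85 min = 5100 s.
A emits 30000/1001 × 5100 = 153000000/1001 frames; B emits 30 × 5100 = 153000.
Difference = 153000/1001 frames (≈ 152.8472); B is ahead of A.

153000/1001 frames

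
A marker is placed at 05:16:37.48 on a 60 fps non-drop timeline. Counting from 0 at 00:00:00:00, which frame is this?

frame 1139868

Total seconds to the label: (5 × 3600 + 16 × 60 + 37) = 18997.
Frame index = 18997 × 60 + 48 = 1139868.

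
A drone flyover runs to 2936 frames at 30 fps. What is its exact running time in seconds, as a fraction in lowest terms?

1468/15 seconds

Running time = 2936 ÷ (30) = 2936 × 1/30 = 1468/15 s.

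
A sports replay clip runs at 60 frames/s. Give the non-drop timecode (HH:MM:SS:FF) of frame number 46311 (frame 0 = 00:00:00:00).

46311 ÷ 60 = 771 full seconds, remainder 51 frames.
771 s = 0 h 12 min 51 s.
Timecode: 00:12:51:51.

00:12:51:51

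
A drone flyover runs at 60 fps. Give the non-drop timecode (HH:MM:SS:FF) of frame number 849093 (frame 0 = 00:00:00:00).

849093 ÷ 60 = 14151 full seconds, remainder 33 frames.
14151 s = 3 h 55 min 51 s.
Timecode: 03:55:51:33.

03:55:51:33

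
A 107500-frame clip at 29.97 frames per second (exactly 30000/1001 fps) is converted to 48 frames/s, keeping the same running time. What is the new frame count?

172172 frames

Target frames = source frames × (target rate / source rate) = 107500 × (48)/(30000/1001) = 107500 × 1001/625 = 172172.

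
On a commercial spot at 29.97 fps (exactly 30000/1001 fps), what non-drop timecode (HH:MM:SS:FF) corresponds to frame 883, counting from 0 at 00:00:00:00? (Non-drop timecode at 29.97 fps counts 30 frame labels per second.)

883 ÷ 30 = 29 full seconds, remainder 13 frames.
29 s = 0 h 0 min 29 s.
Timecode: 00:00:29:13.

00:00:29:13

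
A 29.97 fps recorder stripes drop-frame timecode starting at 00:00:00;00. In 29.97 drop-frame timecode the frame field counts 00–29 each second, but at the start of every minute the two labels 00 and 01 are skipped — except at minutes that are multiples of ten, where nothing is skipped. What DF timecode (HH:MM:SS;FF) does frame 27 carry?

Ten DF minutes hold 17982 frames, so frame 27 lies in block 0 (frames 0–17981) with 27 frames into that block.
The block's first minute is 1800 frames and the rest 1798 each; 27 frames reaches minute 0, so 0 × 18 + 0 × 2 = 0 labels have been skipped so far.
Adding those back, label number 27 + 0 = 27 at 30 labels/s is 0 s + 27 f = 0 h 0 min 0 s frame 27, i.e. 00:00:00;27.

00:00:00;27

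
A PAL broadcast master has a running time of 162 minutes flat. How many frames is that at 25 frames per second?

243000 frames

162 min = 9720 s.
Frames = 9720 × 25 = 243000.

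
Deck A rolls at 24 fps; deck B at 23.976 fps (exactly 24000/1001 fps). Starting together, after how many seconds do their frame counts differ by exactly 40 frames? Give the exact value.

5005/3 seconds

The gap grows by |24000/1001 − 24| = 24/1001 frames per second.
Time for a 40-frame gap: 40 ÷ (24/1001) = 5005/3 s.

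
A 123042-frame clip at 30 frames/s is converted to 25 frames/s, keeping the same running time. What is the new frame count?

102535 frames

Target frames = source frames × (target rate / source rate) = 123042 × (25)/(30) = 123042 × 5/6 = 102535.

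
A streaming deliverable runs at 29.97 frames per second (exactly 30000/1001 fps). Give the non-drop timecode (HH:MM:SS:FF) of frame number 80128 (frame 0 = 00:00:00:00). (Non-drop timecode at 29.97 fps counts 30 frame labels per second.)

80128 ÷ 30 = 2670 full seconds, remainder 28 frames.
2670 s = 0 h 44 min 30 s.
Timecode: 00:44:30:28.

00:44:30:28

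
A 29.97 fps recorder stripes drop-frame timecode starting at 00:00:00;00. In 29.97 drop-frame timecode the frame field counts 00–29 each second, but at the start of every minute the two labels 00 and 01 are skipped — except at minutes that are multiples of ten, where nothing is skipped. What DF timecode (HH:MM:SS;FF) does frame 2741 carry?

00:01:31;13

Each 10-minute DF block holds 10 × 60 × 30 − 9 × 2 = 17982 frames. 2741 ÷ 17982 → 0 full blocks, remainder 2741.
Within the partial block the first minute is 1800 frames and each further minute 1798, so 1 further minute boundary passed. Total skipped labels = 18 × 0 + 2 × 1 = 2.
Non-drop label index = 2741 + 2 = 2743; at 30 labels/s that is 00:01:31:13, i.e. DF 00:01:31;13.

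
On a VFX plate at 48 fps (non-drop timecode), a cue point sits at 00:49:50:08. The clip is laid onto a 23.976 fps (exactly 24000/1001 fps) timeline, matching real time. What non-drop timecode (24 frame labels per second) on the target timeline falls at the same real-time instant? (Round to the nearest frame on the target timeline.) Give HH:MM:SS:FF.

00:49:47:04

Source frame index: (0×3600 + 49×60 + 50) × 48 + 8 = 143528.
Real time: 143528 / (48) = 17941/6 s.
Target frame: (17941/6) × (24000/1001) = 932000/13 ≈ 71692.308 → 71692.
At 24 labels/s: frame 71692 → 00:49:47:04.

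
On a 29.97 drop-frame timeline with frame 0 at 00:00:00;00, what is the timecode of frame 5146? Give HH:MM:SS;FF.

00:02:51;20

Each 10-minute DF block holds 10 × 60 × 30 − 9 × 2 = 17982 frames. 5146 ÷ 17982 → 0 full blocks, remainder 5146.
Within the partial block the first minute is 1800 frames and each further minute 1798, so 2 further minute boundaries passed. Total skipped labels = 18 × 0 + 2 × 2 = 4.
Non-drop label index = 5146 + 4 = 5150; at 30 labels/s that is 00:02:51:20, i.e. DF 00:02:51;20.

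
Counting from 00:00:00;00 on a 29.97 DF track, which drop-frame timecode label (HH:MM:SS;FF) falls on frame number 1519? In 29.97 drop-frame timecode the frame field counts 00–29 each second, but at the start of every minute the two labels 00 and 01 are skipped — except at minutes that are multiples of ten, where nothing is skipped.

Ten DF minutes hold 17982 frames, so frame 1519 lies in block 0 (frames 0–17981) with 1519 frames into that block.
The block's first minute is 1800 frames and the rest 1798 each; 1519 frames reaches minute 0, so 0 × 18 + 0 × 2 = 0 labels have been skipped so far.
Adding those back, label number 1519 + 0 = 1519 at 30 labels/s is 50 s + 19 f = 0 h 0 min 50 s frame 19, i.e. 00:00:50;19.

00:00:50;19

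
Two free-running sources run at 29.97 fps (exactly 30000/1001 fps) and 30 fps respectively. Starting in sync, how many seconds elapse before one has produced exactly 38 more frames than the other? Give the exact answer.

19019/15 seconds

The gap grows by |30 − 30000/1001| = 30/1001 frames per second.
Time for a 38-frame gap: 38 ÷ (30/1001) = 19019/15 s.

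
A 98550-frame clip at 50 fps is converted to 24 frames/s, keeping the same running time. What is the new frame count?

Target frames = source frames × (target rate / source rate) = 98550 × (24)/(50) = 98550 × 12/25 = 47304.

47304 frames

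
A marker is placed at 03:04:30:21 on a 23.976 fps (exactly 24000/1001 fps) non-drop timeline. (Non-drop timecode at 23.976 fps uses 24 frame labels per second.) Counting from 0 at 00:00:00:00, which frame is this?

Total seconds to the label: (3 × 3600 + 4 × 60 + 30) = 11070.
Frame index = 11070 × 24 + 21 = 265701.

frame 265701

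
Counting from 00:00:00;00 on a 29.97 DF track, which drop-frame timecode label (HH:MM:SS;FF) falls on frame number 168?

Each 10-minute DF block holds 10 × 60 × 30 − 9 × 2 = 17982 frames. 168 ÷ 17982 → 0 full blocks, remainder 168.
Within the partial block the first minute is 1800 frames and each further minute 1798, so 0 further minute boundaries passed. Total skipped labels = 18 × 0 + 2 × 0 = 0.
Non-drop label index = 168 + 0 = 168; at 30 labels/s that is 00:00:05:18, i.e. DF 00:00:05;18.

00:00:05;18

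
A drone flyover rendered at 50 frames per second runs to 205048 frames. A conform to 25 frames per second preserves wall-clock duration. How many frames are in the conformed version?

102524 frames

Target frames = source frames × (target rate / source rate) = 205048 × (25)/(50) = 205048 × 1/2 = 102524.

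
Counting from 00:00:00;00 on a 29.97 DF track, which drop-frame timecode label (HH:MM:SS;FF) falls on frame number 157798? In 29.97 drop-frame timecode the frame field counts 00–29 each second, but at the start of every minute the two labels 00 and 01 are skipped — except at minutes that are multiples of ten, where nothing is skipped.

Each 10-minute DF block holds 10 × 60 × 30 − 9 × 2 = 17982 frames. 157798 ÷ 17982 → 8 full blocks, remainder 13942.
Within the partial block the first minute is 1800 frames and each further minute 1798, so 7 further minute boundaries passed. Total skipped labels = 18 × 8 + 2 × 7 = 158.
Non-drop label index = 157798 + 158 = 157956; at 30 labels/s that is 01:27:45:06, i.e. DF 01:27:45;06.

01:27:45;06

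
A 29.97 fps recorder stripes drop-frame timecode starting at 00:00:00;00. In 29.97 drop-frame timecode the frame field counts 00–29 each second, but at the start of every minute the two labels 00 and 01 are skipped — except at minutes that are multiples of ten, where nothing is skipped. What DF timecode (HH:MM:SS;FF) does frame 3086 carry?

Each 10-minute DF block holds 10 × 60 × 30 − 9 × 2 = 17982 frames. 3086 ÷ 17982 → 0 full blocks, remainder 3086.
Within the partial block the first minute is 1800 frames and each further minute 1798, so 1 further minute boundary passed. Total skipped labels = 18 × 0 + 2 × 1 = 2.
Non-drop label index = 3086 + 2 = 3088; at 30 labels/s that is 00:01:42:28, i.e. DF 00:01:42;28.

00:01:42;28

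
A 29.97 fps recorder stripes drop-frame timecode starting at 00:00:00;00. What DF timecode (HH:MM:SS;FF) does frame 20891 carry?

Each 10-minute DF block holds 10 × 60 × 30 − 9 × 2 = 17982 frames. 20891 ÷ 17982 → 1 full block, remainder 2909.
Within the partial block the first minute is 1800 frames and each further minute 1798, so 1 further minute boundary passed. Total skipped labels = 18 × 1 + 2 × 1 = 20.
Non-drop label index = 20891 + 20 = 20911; at 30 labels/s that is 00:11:37:01, i.e. DF 00:11:37;01.

00:11:37;01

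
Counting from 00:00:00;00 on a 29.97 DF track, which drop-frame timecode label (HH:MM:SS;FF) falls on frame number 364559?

03:22:44;03

Ten DF minutes hold 17982 frames, so frame 364559 lies in block 20 (frames 359640–377621) with 4919 frames into that block.
The block's first minute is 1800 frames and the rest 1798 each; 4919 frames reaches minute 2, so 20 × 18 + 2 × 2 = 364 labels have been skipped so far.
Adding those back, label number 364559 + 364 = 364923 at 30 labels/s is 12164 s + 3 f = 3 h 22 min 44 s frame 3, i.e. 03:22:44;03.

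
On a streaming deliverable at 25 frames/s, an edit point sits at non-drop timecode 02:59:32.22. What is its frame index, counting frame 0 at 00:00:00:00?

Total seconds to the label: (2 × 3600 + 59 × 60 + 32) = 10772.
Frame index = 10772 × 25 + 22 = 269322.

frame 269322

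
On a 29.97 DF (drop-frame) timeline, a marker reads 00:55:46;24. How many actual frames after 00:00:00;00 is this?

Complete 10-minute blocks: 5, each 17982 frames → 89910.
Remaining 5 whole minutes in the current block: 1800 + 4 × 1798 = 8992 frames.
Within the current minute: 46 × 30 + 24 − 2 = 1402 (labels ;00/;01 skipped at this minute). Total = 89910 + 8992 + 1402 = 100304.

100304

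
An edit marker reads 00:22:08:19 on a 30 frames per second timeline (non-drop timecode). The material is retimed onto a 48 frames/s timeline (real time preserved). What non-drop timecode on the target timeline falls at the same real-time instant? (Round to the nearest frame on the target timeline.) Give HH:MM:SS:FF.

00:22:08:30

Source frame index: (0×3600 + 22×60 + 8) × 30 + 19 = 39859.
Real time: 39859 / (30) = 39859/30 s.
Target frame: (39859/30) × (48) = 318872/5 ≈ 63774.400 → 63774.
At 48 labels/s: frame 63774 → 00:22:08:30.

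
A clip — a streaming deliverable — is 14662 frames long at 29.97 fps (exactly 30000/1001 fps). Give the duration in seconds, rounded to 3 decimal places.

489.222 seconds

Running time = 14662 × 1001/30000 = 7338331/15000 s ≈ 489.222 s.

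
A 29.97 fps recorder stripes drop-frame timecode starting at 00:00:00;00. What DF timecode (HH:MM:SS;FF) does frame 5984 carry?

Ten DF minutes hold 17982 frames, so frame 5984 lies in block 0 (frames 0–17981) with 5984 frames into that block.
The block's first minute is 1800 frames and the rest 1798 each; 5984 frames reaches minute 3, so 0 × 18 + 3 × 2 = 6 labels have been skipped so far.
Adding those back, label number 5984 + 6 = 5990 at 30 labels/s is 199 s + 20 f = 0 h 3 min 19 s frame 20, i.e. 00:03:19;20.

00:03:19;20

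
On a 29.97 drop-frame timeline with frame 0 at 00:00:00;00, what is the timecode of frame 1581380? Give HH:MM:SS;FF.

Ten DF minutes hold 17982 frames, so frame 1581380 lies in block 87 (frames 1564434–1582415) with 16946 frames into that block.
The block's first minute is 1800 frames and the rest 1798 each; 16946 frames reaches minute 9, so 87 × 18 + 9 × 2 = 1584 labels have been skipped so far.
Adding those back, label number 1581380 + 1584 = 1582964 at 30 labels/s is 52765 s + 14 f = 14 h 39 min 25 s frame 14, i.e. 14:39:25;14.

14:39:25;14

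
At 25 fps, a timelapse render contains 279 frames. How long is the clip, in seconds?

Running time = 279 / (25) = 11.16 s.

11.16 seconds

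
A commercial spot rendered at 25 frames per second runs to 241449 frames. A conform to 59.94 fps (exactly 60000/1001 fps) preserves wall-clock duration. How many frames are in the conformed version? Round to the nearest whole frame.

Frames at target rate = 241449 × (60000/1001) / (25) = 44575200/77 ≈ 578898.701.
Nearest whole frame: 578899.

578899 frames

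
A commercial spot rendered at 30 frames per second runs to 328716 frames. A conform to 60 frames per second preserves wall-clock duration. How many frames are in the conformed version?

657432 frames

Target frames = source frames × (target rate / source rate) = 328716 × (60)/(30) = 328716 × 2 = 657432.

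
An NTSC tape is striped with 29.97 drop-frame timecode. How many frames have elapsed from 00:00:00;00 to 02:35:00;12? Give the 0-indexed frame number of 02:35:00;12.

Complete 10-minute blocks: 15, each 17982 frames → 269730.
Remaining 5 whole minutes in the current block: 1800 + 4 × 1798 = 8992 frames.
Within the current minute: 0 × 30 + 12 − 2 = 10 (labels ;00/;01 skipped at this minute). Total = 269730 + 8992 + 10 = 278732.

278732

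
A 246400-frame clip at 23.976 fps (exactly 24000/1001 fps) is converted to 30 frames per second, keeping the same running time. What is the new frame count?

308308 frames

Target frames = source frames × (target rate / source rate) = 246400 × (30)/(24000/1001) = 246400 × 1001/800 = 308308.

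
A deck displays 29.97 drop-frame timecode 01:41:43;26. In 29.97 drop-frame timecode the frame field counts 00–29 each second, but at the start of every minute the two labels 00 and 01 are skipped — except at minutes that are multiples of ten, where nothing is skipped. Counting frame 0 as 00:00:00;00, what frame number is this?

Complete 10-minute blocks: 10, each 17982 frames → 179820.
Remaining 1 whole minute in the current block: 1800 + 0 × 1798 = 1800 frames.
Within the current minute: 43 × 30 + 26 − 2 = 1314 (labels ;00/;01 skipped at this minute). Total = 179820 + 1800 + 1314 = 182934.

182934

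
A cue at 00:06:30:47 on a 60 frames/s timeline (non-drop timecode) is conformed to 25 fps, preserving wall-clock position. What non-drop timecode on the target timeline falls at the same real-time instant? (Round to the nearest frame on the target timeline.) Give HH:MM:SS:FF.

00:06:30:20

Source frame index: (0×3600 + 6×60 + 30) × 60 + 47 = 23447.
Real time: 23447 / (60) = 23447/60 s.
Target frame: (23447/60) × (25) = 117235/12 ≈ 9769.583 → 9770.
At 25 labels/s: frame 9770 → 00:06:30:20.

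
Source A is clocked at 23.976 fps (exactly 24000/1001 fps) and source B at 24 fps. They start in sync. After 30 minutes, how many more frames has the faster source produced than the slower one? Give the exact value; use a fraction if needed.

43200/1001 frames

30 min = 1800 s.
A emits 24000/1001 × 1800 = 43200000/1001 frames; B emits 24 × 1800 = 43200.
Difference = 43200/1001 frames (≈ 43.1568); B is ahead of A.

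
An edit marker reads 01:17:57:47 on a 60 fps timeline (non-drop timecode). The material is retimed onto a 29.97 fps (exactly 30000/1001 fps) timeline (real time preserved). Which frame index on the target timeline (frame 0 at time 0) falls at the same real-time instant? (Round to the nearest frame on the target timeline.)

Source frame index: (1×3600 + 17×60 + 57) × 60 + 47 = 280667.
Real time: 280667 / (60) = 280667/60 s.
Target frame: (280667/60) × (30000/1001) = 140333500/1001 ≈ 140193.307 → 140193.

frame 140193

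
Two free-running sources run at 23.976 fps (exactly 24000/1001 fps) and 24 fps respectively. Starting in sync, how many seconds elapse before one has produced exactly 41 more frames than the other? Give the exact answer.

41041/24 seconds

The gap grows by |24 − 24000/1001| = 24/1001 frames per second.
Time for a 41-frame gap: 41 ÷ (24/1001) = 41041/24 s.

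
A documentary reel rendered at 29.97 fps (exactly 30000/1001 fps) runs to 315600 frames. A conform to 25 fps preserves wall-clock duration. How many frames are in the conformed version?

Target frames = source frames × (target rate / source rate) = 315600 × (25)/(30000/1001) = 315600 × 1001/1200 = 263263.

263263 frames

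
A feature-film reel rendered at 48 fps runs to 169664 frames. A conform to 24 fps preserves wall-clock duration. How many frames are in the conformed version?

84832 frames

Target frames = source frames × (target rate / source rate) = 169664 × (24)/(48) = 169664 × 1/2 = 84832.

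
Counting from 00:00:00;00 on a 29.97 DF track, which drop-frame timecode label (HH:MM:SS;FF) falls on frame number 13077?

00:07:16;11

Each 10-minute DF block holds 10 × 60 × 30 − 9 × 2 = 17982 frames. 13077 ÷ 17982 → 0 full blocks, remainder 13077.
Within the partial block the first minute is 1800 frames and each further minute 1798, so 7 further minute boundaries passed. Total skipped labels = 18 × 0 + 2 × 7 = 14.
Non-drop label index = 13077 + 14 = 13091; at 30 labels/s that is 00:07:16:11, i.e. DF 00:07:16;11.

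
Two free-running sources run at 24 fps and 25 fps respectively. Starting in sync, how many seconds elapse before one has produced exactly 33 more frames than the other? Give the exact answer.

The gap grows by |25 − 24| = 1 frame per second.
Time for a 33-frame gap: 33 ÷ (1) = 33 s.

33 seconds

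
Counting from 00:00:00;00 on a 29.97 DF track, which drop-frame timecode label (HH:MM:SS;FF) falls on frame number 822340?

Ten DF minutes hold 17982 frames, so frame 822340 lies in block 45 (frames 809190–827171) with 13150 frames into that block.
The block's first minute is 1800 frames and the rest 1798 each; 13150 frames reaches minute 7, so 45 × 18 + 7 × 2 = 824 labels have been skipped so far.
Adding those back, label number 822340 + 824 = 823164 at 30 labels/s is 27438 s + 24 f = 7 h 37 min 18 s frame 24, i.e. 07:37:18;24.

07:37:18;24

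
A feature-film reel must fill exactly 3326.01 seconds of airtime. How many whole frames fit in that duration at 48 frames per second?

Frames = 3326.01 × 48 = 3991212/25 ≈ 159648.4800.
Complete frames: 159648.

159648 frames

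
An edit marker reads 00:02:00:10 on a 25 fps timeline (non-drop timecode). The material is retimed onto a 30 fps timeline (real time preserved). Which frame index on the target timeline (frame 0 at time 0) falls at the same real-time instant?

frame 3612

Source frame index: (0×3600 + 2×60 + 0) × 25 + 10 = 3010.
Real time: 3010 / (25) = 602/5 s.
Target frame: (602/5) × (30) = 3612.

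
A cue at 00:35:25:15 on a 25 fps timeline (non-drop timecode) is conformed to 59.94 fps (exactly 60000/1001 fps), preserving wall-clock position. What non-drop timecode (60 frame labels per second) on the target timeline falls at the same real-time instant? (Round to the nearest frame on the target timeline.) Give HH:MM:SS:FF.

Source frame index: (0×3600 + 35×60 + 25) × 25 + 15 = 53140.
Real time: 53140 / (25) = 10628/5 s.
Target frame: (10628/5) × (60000/1001) = 127536000/1001 ≈ 127408.591 → 127409.
At 60 labels/s: frame 127409 → 00:35:23:29.

00:35:23:29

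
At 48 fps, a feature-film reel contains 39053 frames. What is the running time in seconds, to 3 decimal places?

813.604 seconds

Running time = 39053 × 1/48 = 39053/48 s ≈ 813.604 s.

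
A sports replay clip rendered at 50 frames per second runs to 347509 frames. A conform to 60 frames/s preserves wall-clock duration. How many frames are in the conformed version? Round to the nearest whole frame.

417011 frames

Frames at target rate = 347509 × (60) / (50) = 2085054/5 ≈ 417010.800.
Nearest whole frame: 417011.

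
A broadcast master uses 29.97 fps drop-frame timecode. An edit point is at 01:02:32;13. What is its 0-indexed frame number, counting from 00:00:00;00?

112461

Complete 10-minute blocks: 6, each 17982 frames → 107892.
Remaining 2 whole minutes in the current block: 1800 + 1 × 1798 = 3598 frames.
Within the current minute: 32 × 30 + 13 − 2 = 971 (labels ;00/;01 skipped at this minute). Total = 107892 + 3598 + 971 = 112461.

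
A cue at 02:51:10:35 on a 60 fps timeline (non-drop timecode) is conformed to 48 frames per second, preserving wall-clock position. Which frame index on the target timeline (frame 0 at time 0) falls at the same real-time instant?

frame 492988

Source frame index: (2×3600 + 51×60 + 10) × 60 + 35 = 616235.
Real time: 616235 / (60) = 123247/12 s.
Target frame: (123247/12) × (48) = 492988.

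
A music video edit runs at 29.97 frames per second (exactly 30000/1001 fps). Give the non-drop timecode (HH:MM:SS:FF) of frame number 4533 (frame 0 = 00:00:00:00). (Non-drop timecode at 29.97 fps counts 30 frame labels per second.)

00:02:31:03

4533 ÷ 30 = 151 full seconds, remainder 3 frames.
151 s = 0 h 2 min 31 s.
Timecode: 00:02:31:03.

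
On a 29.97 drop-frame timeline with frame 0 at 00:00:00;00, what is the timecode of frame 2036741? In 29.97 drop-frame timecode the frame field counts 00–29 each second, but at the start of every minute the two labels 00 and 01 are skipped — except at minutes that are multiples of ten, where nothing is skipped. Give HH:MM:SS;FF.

Each 10-minute DF block holds 10 × 60 × 30 − 9 × 2 = 17982 frames. 2036741 ÷ 17982 → 113 full blocks, remainder 4775.
Within the partial block the first minute is 1800 frames and each further minute 1798, so 2 further minute boundaries passed. Total skipped labels = 18 × 113 + 2 × 2 = 2038.
Non-drop label index = 2036741 + 2038 = 2038779; at 30 labels/s that is 18:52:39:09, i.e. DF 18:52:39;09.

18:52:39;09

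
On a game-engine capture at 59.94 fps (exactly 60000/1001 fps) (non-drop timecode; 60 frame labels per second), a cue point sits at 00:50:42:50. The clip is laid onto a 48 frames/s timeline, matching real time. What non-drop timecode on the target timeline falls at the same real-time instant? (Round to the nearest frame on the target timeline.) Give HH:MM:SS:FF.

Source frame index: (0×3600 + 50×60 + 42) × 60 + 50 = 182570.
Real time: 182570 / (60000/1001) = 18275257/6000 s.
Target frame: (18275257/6000) × (48) = 18275257/125 ≈ 146202.056 → 146202.
At 48 labels/s: frame 146202 → 00:50:45:42.

00:50:45:42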